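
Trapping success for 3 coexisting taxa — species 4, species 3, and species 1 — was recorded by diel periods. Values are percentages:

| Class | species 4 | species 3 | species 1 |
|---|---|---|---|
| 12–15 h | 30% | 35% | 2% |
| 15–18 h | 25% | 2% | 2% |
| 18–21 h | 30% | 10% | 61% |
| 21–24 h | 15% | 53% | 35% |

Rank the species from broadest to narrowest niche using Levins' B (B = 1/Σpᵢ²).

Convert percentages to proportions (divide by 100).
Σp_4ᵢ² = 0.30² + 0.25² + 0.30² + 0.15² = 0.0900 + 0.0625 + 0.0900 + 0.0225 = 0.2650
B_4 = 1 / 0.2650 = 3.7736
Σp_3ᵢ² = 0.35² + 0.02² + 0.10² + 0.53² = 0.1225 + 0.0004 + 0.0100 + 0.2809 = 0.4138
B_3 = 1 / 0.4138 = 2.4166
Σp_1ᵢ² = 0.02² + 0.02² + 0.61² + 0.35² = 0.0004 + 0.0004 + 0.3721 + 0.1225 = 0.4954
B_1 = 1 / 0.4954 = 2.0186
Ranking by B (broadest → narrowest): species 4 (3.77) > species 3 (2.42) > species 1 (2.02)

species 4 > species 3 > species 1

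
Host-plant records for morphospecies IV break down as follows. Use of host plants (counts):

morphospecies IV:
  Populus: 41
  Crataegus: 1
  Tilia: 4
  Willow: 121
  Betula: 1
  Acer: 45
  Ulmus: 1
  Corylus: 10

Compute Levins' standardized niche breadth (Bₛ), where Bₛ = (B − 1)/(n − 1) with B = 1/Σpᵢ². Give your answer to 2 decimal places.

Proportions for morphospecies IV (n=224): 41/224=0.1830, 1/224=0.0045, 4/224=0.0179, 121/224=0.5402, 1/224=0.0045, 45/224=0.2009, 1/224=0.0045, 10/224=0.0446
Σpᵢ² = 0.1830² + 0.0045² + 0.0179² + 0.5402² + 0.0045² + 0.2009² + 0.0045² + 0.0446² = 0.033489 + 0.000020 + 0.000320 + 0.291816 + 0.000020 + 0.040361 + 0.000020 + 0.001989 = 0.368035
B = 1 / 0.368035 = 2.7171
Bₛ = (B − 1)/(n − 1) = (2.7171 − 1)/(8 − 1) = 1.7171/7 = 0.2453

0.25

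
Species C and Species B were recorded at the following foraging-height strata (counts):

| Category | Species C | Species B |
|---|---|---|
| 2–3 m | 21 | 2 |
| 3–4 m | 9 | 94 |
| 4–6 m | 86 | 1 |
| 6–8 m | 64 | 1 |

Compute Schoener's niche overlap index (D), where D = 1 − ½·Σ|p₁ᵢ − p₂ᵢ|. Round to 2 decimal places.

0.09

Proportions for Species C (n=180): 21/180=0.1167, 9/180=0.0500, 86/180=0.4778, 64/180=0.3556
Proportions for Species B (n=98): 2/98=0.0204, 94/98=0.9592, 1/98=0.0102, 1/98=0.0102
Σ|p₁ᵢ − p₂ᵢ| = 0.0963 + 0.9092 + 0.4676 + 0.3454 = 1.8185
D = 1 − ½ × 1.8185 = 1 − 0.90925 = 0.09075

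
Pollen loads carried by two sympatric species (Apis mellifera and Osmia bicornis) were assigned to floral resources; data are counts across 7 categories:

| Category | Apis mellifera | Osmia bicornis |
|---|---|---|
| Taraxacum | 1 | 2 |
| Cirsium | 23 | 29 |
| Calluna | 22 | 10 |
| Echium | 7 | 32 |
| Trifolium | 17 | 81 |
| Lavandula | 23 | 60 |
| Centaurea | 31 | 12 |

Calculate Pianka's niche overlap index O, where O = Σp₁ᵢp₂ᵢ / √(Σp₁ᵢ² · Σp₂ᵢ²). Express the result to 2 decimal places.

0.72

Proportions for Apis mellifera (n=124): 1/124=0.0081, 23/124=0.1855, 22/124=0.1774, 7/124=0.0565, 17/124=0.1371, 23/124=0.1855, 31/124=0.2500
Proportions for Osmia bicornis (n=226): 2/226=0.0088, 29/226=0.1283, 10/226=0.0442, 32/226=0.1416, 81/226=0.3584, 60/226=0.2655, 12/226=0.0531
Σ p₁ᵢp₂ᵢ = 0.000071 + 0.023800 + 0.007841 + 0.008000 + 0.049137 + 0.049250 + 0.013275 = 0.151374
Σp_1ᵢ² = 0.0081² + 0.1855² + 0.1774² + 0.0565² + 0.1371² + 0.1855² + 0.2500² = 0.000066 + 0.034410 + 0.031471 + 0.003192 + 0.018796 + 0.034410 + 0.062500 = 0.184845
Σp_2ᵢ² = 0.0088² + 0.1283² + 0.0442² + 0.1416² + 0.3584² + 0.2655² + 0.0531² = 0.000077 + 0.016461 + 0.001954 + 0.020051 + 0.128451 + 0.070490 + 0.002820 = 0.240304
O = 0.151374 / √(0.184845 × 0.240304) = 0.151374 / 0.2107581 = 0.7182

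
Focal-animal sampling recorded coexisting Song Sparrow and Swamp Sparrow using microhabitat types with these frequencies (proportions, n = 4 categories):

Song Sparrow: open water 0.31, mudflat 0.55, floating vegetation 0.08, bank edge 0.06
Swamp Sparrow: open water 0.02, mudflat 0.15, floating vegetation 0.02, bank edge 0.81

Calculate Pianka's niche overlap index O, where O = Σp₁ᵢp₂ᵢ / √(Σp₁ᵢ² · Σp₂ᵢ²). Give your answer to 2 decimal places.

Σ p₁ᵢp₂ᵢ = 0.0062 + 0.0825 + 0.0016 + 0.0486 = 0.1389
Σp_1ᵢ² = 0.31² + 0.55² + 0.08² + 0.06² = 0.0961 + 0.3025 + 0.0064 + 0.0036 = 0.4086
Σp_2ᵢ² = 0.02² + 0.15² + 0.02² + 0.81² = 0.0004 + 0.0225 + 0.0004 + 0.6561 = 0.6794
O = 0.1389 / √(0.4086 × 0.6794) = 0.1389 / 0.52688 = 0.2636

0.26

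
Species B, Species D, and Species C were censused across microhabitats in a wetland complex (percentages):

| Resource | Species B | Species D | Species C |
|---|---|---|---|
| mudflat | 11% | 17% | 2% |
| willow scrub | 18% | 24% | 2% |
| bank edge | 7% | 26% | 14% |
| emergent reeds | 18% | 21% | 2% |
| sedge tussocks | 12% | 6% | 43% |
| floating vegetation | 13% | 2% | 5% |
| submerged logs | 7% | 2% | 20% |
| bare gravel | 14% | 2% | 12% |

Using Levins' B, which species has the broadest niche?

Species B

Convert percentages to proportions (divide by 100).
Σp_Bᵢ² = 0.11² + 0.18² + 0.07² + 0.18² + 0.12² + 0.13² + 0.07² + 0.14² = 0.0121 + 0.0324 + 0.0049 + 0.0324 + 0.0144 + 0.0169 + 0.0049 + 0.0196 = 0.1376
B_B = 1 / 0.1376 = 7.2674
Σp_Dᵢ² = 0.17² + 0.24² + 0.26² + 0.21² + 0.06² + 0.02² + 0.02² + 0.02² = 0.0289 + 0.0576 + 0.0676 + 0.0441 + 0.0036 + 0.0004 + 0.0004 + 0.0004 = 0.2030
B_D = 1 / 0.2030 = 4.9261
Σp_Cᵢ² = 0.02² + 0.02² + 0.14² + 0.02² + 0.43² + 0.05² + 0.20² + 0.12² = 0.0004 + 0.0004 + 0.0196 + 0.0004 + 0.1849 + 0.0025 + 0.0400 + 0.0144 = 0.2626
B_C = 1 / 0.2626 = 3.8081
Highest B → broadest niche (most generalist): Species B (B = 7.27).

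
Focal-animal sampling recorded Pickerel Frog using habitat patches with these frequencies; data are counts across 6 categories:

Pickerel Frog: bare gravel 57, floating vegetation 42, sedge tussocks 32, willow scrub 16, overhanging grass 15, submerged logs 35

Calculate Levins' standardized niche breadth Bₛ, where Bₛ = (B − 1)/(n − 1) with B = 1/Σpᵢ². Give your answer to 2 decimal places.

Proportions for Pickerel Frog (n=197): 57/197=0.2893, 42/197=0.2132, 32/197=0.1624, 16/197=0.0812, 15/197=0.0761, 35/197=0.1777
Σpᵢ² = 0.2893² + 0.2132² + 0.1624² + 0.0812² + 0.0761² + 0.1777² = 0.083694 + 0.045454 + 0.026374 + 0.006593 + 0.005791 + 0.031577 = 0.199483
B = 1 / 0.199483 = 5.0130
Bₛ = (B − 1)/(n − 1) = (5.0130 − 1)/(6 − 1) = 4.0130/5 = 0.8026

0.80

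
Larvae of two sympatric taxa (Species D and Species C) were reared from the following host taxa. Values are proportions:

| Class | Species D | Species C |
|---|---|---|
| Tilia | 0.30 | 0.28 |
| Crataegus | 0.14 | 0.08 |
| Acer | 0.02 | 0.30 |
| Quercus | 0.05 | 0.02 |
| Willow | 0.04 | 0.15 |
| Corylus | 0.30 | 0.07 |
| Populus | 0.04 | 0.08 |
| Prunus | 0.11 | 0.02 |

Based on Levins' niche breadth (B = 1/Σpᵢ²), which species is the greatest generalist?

Species C

Σp_Dᵢ² = 0.30² + 0.14² + 0.02² + 0.05² + 0.04² + 0.30² + 0.04² + 0.11² = 0.0900 + 0.0196 + 0.0004 + 0.0025 + 0.0016 + 0.0900 + 0.0016 + 0.0121 = 0.2178
B_D = 1 / 0.2178 = 4.5914
Σp_Cᵢ² = 0.28² + 0.08² + 0.30² + 0.02² + 0.15² + 0.07² + 0.08² + 0.02² = 0.0784 + 0.0064 + 0.0900 + 0.0004 + 0.0225 + 0.0049 + 0.0064 + 0.0004 = 0.2094
B_C = 1 / 0.2094 = 4.7755
Highest B → broadest niche (most generalist): Species C (B = 4.78).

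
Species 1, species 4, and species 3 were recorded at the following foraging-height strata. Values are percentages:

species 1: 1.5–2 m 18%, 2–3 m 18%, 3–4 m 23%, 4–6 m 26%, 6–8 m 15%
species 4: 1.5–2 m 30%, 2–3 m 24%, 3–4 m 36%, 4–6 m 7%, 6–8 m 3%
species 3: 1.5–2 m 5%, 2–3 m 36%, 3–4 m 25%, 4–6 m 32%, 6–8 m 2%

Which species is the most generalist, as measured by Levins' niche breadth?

species 1

Convert percentages to proportions (divide by 100).
Σp_1ᵢ² = 0.18² + 0.18² + 0.23² + 0.26² + 0.15² = 0.0324 + 0.0324 + 0.0529 + 0.0676 + 0.0225 = 0.2078
B_1 = 1 / 0.2078 = 4.8123
Σp_4ᵢ² = 0.30² + 0.24² + 0.36² + 0.07² + 0.03² = 0.0900 + 0.0576 + 0.1296 + 0.0049 + 0.0009 = 0.2830
B_4 = 1 / 0.2830 = 3.5336
Σp_3ᵢ² = 0.05² + 0.36² + 0.25² + 0.32² + 0.02² = 0.0025 + 0.1296 + 0.0625 + 0.1024 + 0.0004 = 0.2974
B_3 = 1 / 0.2974 = 3.3625
Highest B → broadest niche (most generalist): species 1 (B = 4.81).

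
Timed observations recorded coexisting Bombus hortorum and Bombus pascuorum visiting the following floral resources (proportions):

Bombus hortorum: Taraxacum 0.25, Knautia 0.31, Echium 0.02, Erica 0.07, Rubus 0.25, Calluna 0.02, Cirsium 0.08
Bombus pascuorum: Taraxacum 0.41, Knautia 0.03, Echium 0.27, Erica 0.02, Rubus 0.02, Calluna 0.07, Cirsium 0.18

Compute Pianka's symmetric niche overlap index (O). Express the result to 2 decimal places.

Σ p₁ᵢp₂ᵢ = 0.1025 + 0.0093 + 0.0054 + 0.0014 + 0.0050 + 0.0014 + 0.0144 = 0.1394
Σp_1ᵢ² = 0.25² + 0.31² + 0.02² + 0.07² + 0.25² + 0.02² + 0.08² = 0.0625 + 0.0961 + 0.0004 + 0.0049 + 0.0625 + 0.0004 + 0.0064 = 0.2332
Σp_2ᵢ² = 0.41² + 0.03² + 0.27² + 0.02² + 0.02² + 0.07² + 0.18² = 0.1681 + 0.0009 + 0.0729 + 0.0004 + 0.0004 + 0.0049 + 0.0324 = 0.2800
O = 0.1394 / √(0.2332 × 0.2800) = 0.1394 / 0.25553 = 0.5455

0.55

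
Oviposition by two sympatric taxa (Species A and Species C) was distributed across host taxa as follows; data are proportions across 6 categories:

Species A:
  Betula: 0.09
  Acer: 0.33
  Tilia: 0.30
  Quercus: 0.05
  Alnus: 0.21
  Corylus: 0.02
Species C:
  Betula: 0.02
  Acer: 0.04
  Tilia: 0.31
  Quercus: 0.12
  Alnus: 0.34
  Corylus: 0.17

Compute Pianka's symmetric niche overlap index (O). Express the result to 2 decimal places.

Σ p₁ᵢp₂ᵢ = 0.0018 + 0.0132 + 0.0930 + 0.0060 + 0.0714 + 0.0034 = 0.1888
Σp_1ᵢ² = 0.09² + 0.33² + 0.30² + 0.05² + 0.21² + 0.02² = 0.0081 + 0.1089 + 0.0900 + 0.0025 + 0.0441 + 0.0004 = 0.2540
Σp_2ᵢ² = 0.02² + 0.04² + 0.31² + 0.12² + 0.34² + 0.17² = 0.0004 + 0.0016 + 0.0961 + 0.0144 + 0.1156 + 0.0289 = 0.2570
O = 0.1888 / √(0.2540 × 0.2570) = 0.1888 / 0.25550 = 0.7389

0.74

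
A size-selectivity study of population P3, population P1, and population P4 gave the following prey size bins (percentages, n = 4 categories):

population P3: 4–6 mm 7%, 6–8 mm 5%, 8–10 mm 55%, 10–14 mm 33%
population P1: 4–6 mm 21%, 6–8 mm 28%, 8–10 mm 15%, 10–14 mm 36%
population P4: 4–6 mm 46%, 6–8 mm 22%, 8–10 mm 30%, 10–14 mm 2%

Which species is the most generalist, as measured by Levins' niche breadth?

Convert percentages to proportions (divide by 100).
Σp_P3ᵢ² = 0.07² + 0.05² + 0.55² + 0.33² = 0.0049 + 0.0025 + 0.3025 + 0.1089 = 0.4188
B_P3 = 1 / 0.4188 = 2.3878
Σp_P1ᵢ² = 0.21² + 0.28² + 0.15² + 0.36² = 0.0441 + 0.0784 + 0.0225 + 0.1296 = 0.2746
B_P1 = 1 / 0.2746 = 3.6417
Σp_P4ᵢ² = 0.46² + 0.22² + 0.30² + 0.02² = 0.2116 + 0.0484 + 0.0900 + 0.0004 = 0.3504
B_P4 = 1 / 0.3504 = 2.8539
Highest B → broadest niche (most generalist): population P1 (B = 3.64).

population P1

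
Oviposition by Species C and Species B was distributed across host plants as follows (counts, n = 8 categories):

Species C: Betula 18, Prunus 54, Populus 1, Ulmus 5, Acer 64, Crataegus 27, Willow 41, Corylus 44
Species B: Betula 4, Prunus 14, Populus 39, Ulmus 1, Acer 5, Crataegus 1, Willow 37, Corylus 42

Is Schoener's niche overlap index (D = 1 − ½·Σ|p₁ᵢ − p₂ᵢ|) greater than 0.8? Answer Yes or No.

Proportions for Species C (n=254): 18/254=0.0709, 54/254=0.2126, 1/254=0.0039, 5/254=0.0197, 64/254=0.2520, 27/254=0.1063, 41/254=0.1614, 44/254=0.1732
Proportions for Species B (n=143): 4/143=0.0280, 14/143=0.0979, 39/143=0.2727, 1/143=0.0070, 5/143=0.0350, 1/143=0.0070, 37/143=0.2587, 42/143=0.2937
Σ|p₁ᵢ − p₂ᵢ| = 0.0429 + 0.1147 + 0.2688 + 0.0127 + 0.2170 + 0.0993 + 0.0973 + 0.1205 = 0.9732
D = 1 − ½ × 0.9732 = 1 − 0.48660 = 0.51340
D = 0.51340 < 0.8 → No.

No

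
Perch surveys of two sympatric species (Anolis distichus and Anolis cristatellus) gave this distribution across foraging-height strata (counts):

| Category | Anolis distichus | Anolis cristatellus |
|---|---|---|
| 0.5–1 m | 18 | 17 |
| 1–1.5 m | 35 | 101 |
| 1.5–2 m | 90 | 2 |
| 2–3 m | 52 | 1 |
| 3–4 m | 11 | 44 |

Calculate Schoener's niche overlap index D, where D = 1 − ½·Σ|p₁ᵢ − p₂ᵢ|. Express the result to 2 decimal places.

Proportions for Anolis distichus (n=206): 18/206=0.0874, 35/206=0.1699, 90/206=0.4369, 52/206=0.2524, 11/206=0.0534
Proportions for Anolis cristatellus (n=165): 17/165=0.1030, 101/165=0.6121, 2/165=0.0121, 1/165=0.0061, 44/165=0.2667
Σ|p₁ᵢ − p₂ᵢ| = 0.0156 + 0.4422 + 0.4248 + 0.2463 + 0.2133 = 1.3422
D = 1 − ½ × 1.3422 = 1 − 0.67110 = 0.32890

0.33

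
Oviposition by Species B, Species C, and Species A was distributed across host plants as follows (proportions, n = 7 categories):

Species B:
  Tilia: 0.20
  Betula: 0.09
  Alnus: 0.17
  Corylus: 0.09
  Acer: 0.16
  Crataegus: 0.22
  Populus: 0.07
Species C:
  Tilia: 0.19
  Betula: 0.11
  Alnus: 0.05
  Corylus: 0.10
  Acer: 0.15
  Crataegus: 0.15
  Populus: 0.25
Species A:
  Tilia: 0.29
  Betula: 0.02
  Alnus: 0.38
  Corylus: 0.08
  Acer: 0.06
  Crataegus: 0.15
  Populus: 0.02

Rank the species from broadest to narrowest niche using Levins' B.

Σp_Bᵢ² = 0.20² + 0.09² + 0.17² + 0.09² + 0.16² + 0.22² + 0.07² = 0.0400 + 0.0081 + 0.0289 + 0.0081 + 0.0256 + 0.0484 + 0.0049 = 0.1640
B_B = 1 / 0.1640 = 6.0976
Σp_Cᵢ² = 0.19² + 0.11² + 0.05² + 0.10² + 0.15² + 0.15² + 0.25² = 0.0361 + 0.0121 + 0.0025 + 0.0100 + 0.0225 + 0.0225 + 0.0625 = 0.1682
B_C = 1 / 0.1682 = 5.9453
Σp_Aᵢ² = 0.29² + 0.02² + 0.38² + 0.08² + 0.06² + 0.15² + 0.02² = 0.0841 + 0.0004 + 0.1444 + 0.0064 + 0.0036 + 0.0225 + 0.0004 = 0.2618
B_A = 1 / 0.2618 = 3.8197
Ranking by B (broadest → narrowest): Species B (6.10) > Species C (5.95) > Species A (3.82)

Species B > Species C > Species A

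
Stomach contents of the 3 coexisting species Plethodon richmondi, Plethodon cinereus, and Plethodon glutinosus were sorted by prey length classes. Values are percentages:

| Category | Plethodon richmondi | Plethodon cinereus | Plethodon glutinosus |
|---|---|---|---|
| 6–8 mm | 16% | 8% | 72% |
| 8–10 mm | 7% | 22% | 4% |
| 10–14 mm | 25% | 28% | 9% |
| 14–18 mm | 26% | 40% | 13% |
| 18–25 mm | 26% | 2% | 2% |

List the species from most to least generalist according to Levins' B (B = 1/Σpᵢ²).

Plethodon richmondi > Plethodon cinereus > Plethodon glutinosus

Convert percentages to proportions (divide by 100).
Σp_richᵢ² = 0.16² + 0.07² + 0.25² + 0.26² + 0.26² = 0.0256 + 0.0049 + 0.0625 + 0.0676 + 0.0676 = 0.2282
B_rich = 1 / 0.2282 = 4.3821
Σp_cineᵢ² = 0.08² + 0.22² + 0.28² + 0.40² + 0.02² = 0.0064 + 0.0484 + 0.0784 + 0.1600 + 0.0004 = 0.2936
B_cine = 1 / 0.2936 = 3.4060
Σp_glutᵢ² = 0.72² + 0.04² + 0.09² + 0.13² + 0.02² = 0.5184 + 0.0016 + 0.0081 + 0.0169 + 0.0004 = 0.5454
B_glut = 1 / 0.5454 = 1.8335
Ranking by B (broadest → narrowest): Plethodon richmondi (4.38) > Plethodon cinereus (3.41) > Plethodon glutinosus (1.83)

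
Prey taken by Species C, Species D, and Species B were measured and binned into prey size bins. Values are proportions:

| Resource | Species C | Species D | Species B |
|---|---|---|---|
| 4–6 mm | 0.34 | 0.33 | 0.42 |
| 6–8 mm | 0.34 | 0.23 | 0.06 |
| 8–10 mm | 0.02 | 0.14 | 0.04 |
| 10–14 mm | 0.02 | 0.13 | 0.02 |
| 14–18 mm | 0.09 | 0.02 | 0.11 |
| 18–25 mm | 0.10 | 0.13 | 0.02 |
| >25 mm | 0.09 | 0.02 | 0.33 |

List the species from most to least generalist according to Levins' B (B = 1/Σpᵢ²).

Σp_Cᵢ² = 0.34² + 0.34² + 0.02² + 0.02² + 0.09² + 0.10² + 0.09² = 0.1156 + 0.1156 + 0.0004 + 0.0004 + 0.0081 + 0.0100 + 0.0081 = 0.2582
B_C = 1 / 0.2582 = 3.8730
Σp_Dᵢ² = 0.33² + 0.23² + 0.14² + 0.13² + 0.02² + 0.13² + 0.02² = 0.1089 + 0.0529 + 0.0196 + 0.0169 + 0.0004 + 0.0169 + 0.0004 = 0.2160
B_D = 1 / 0.2160 = 4.6296
Σp_Bᵢ² = 0.42² + 0.06² + 0.04² + 0.02² + 0.11² + 0.02² + 0.33² = 0.1764 + 0.0036 + 0.0016 + 0.0004 + 0.0121 + 0.0004 + 0.1089 = 0.3034
B_B = 1 / 0.3034 = 3.2960
Ranking by B (broadest → narrowest): Species D (4.63) > Species C (3.87) > Species B (3.30)

Species D > Species C > Species B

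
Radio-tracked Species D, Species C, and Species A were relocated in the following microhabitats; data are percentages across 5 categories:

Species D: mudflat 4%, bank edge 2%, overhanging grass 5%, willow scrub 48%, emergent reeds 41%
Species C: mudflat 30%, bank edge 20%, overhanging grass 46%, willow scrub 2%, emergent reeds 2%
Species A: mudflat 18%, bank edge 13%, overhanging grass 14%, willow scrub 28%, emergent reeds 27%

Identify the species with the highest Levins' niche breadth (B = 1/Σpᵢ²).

Species A

Convert percentages to proportions (divide by 100).
Σp_Dᵢ² = 0.04² + 0.02² + 0.05² + 0.48² + 0.41² = 0.0016 + 0.0004 + 0.0025 + 0.2304 + 0.1681 = 0.4030
B_D = 1 / 0.4030 = 2.4814
Σp_Cᵢ² = 0.30² + 0.20² + 0.46² + 0.02² + 0.02² = 0.0900 + 0.0400 + 0.2116 + 0.0004 + 0.0004 = 0.3424
B_C = 1 / 0.3424 = 2.9206
Σp_Aᵢ² = 0.18² + 0.13² + 0.14² + 0.28² + 0.27² = 0.0324 + 0.0169 + 0.0196 + 0.0784 + 0.0729 = 0.2202
B_A = 1 / 0.2202 = 4.5413
Highest B → broadest niche (most generalist): Species A (B = 4.54).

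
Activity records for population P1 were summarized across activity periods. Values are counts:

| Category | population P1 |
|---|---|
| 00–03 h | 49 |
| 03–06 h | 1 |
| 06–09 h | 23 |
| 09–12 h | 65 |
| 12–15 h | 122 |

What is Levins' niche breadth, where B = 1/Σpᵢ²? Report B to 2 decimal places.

3.07

Proportions for population P1 (n=260): 49/260=0.1885, 1/260=0.0038, 23/260=0.0885, 65/260=0.2500, 122/260=0.4692
Σpᵢ² = 0.1885² + 0.0038² + 0.0885² + 0.2500² + 0.4692² = 0.035532 + 0.000014 + 0.007832 + 0.062500 + 0.220149 = 0.326027
B = 1 / 0.326027 = 3.0672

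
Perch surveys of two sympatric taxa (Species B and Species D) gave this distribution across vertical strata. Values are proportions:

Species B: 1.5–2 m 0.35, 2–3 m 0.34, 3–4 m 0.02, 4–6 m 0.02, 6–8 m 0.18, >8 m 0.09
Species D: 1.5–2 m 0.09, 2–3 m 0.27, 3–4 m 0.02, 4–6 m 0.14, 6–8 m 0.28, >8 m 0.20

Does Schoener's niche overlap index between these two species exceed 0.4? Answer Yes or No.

Yes

Σ|p₁ᵢ − p₂ᵢ| = 0.26 + 0.07 + 0.00 + 0.12 + 0.10 + 0.11 = 0.66
D = 1 − ½ × 0.66 = 1 − 0.330 = 0.6700
D = 0.6700 > 0.4 → Yes.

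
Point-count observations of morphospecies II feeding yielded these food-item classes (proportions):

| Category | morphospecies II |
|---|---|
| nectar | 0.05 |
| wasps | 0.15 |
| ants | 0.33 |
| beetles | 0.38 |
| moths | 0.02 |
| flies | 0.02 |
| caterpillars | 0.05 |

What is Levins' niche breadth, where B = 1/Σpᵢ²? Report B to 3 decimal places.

3.551

Σpᵢ² = 0.05² + 0.15² + 0.33² + 0.38² + 0.02² + 0.02² + 0.05² = 0.0025 + 0.0225 + 0.1089 + 0.1444 + 0.0004 + 0.0004 + 0.0025 = 0.2816
B = 1 / 0.2816 = 3.55114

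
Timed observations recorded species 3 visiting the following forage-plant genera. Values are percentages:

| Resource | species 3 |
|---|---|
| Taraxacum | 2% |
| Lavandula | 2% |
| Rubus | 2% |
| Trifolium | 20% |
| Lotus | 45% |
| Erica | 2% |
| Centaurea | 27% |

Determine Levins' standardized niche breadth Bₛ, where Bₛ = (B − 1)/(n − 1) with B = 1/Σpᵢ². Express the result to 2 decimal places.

0.36

Convert percentages to proportions (divide by 100).
Σpᵢ² = 0.02² + 0.02² + 0.02² + 0.20² + 0.45² + 0.02² + 0.27² = 0.0004 + 0.0004 + 0.0004 + 0.0400 + 0.2025 + 0.0004 + 0.0729 = 0.3170
B = 1 / 0.3170 = 3.1546
Bₛ = (B − 1)/(n − 1) = (3.1546 − 1)/(7 − 1) = 2.1546/6 = 0.3591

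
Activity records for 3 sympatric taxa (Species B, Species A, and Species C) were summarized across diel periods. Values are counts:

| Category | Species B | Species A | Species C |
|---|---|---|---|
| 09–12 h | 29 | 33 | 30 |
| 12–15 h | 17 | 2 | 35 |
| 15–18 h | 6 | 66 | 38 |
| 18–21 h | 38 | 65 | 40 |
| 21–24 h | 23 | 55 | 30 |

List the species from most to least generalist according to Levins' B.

Species C > Species B > Species A

Proportions for Species B (n=113): 29/113=0.2566, 17/113=0.1504, 6/113=0.0531, 38/113=0.3363, 23/113=0.2035
Proportions for Species A (n=221): 33/221=0.1493, 2/221=0.0090, 66/221=0.2986, 65/221=0.2941, 55/221=0.2489
Proportions for Species C (n=173): 30/173=0.1734, 35/173=0.2023, 38/173=0.2197, 40/173=0.2312, 30/173=0.1734
Σp_Bᵢ² = 0.2566² + 0.1504² + 0.0531² + 0.3363² + 0.2035² = 0.065844 + 0.022620 + 0.002820 + 0.113098 + 0.041412 = 0.245794
B_B = 1 / 0.245794 = 4.0684
Σp_Aᵢ² = 0.1493² + 0.0090² + 0.2986² + 0.2941² + 0.2489² = 0.022290 + 0.000081 + 0.089162 + 0.086495 + 0.061951 = 0.259979
B_A = 1 / 0.259979 = 3.8465
Σp_Cᵢ² = 0.1734² + 0.2023² + 0.2197² + 0.2312² + 0.1734² = 0.030068 + 0.040925 + 0.048268 + 0.053453 + 0.030068 = 0.202782
B_C = 1 / 0.202782 = 4.9314
Ranking by B (broadest → narrowest): Species C (4.93) > Species B (4.07) > Species A (3.85)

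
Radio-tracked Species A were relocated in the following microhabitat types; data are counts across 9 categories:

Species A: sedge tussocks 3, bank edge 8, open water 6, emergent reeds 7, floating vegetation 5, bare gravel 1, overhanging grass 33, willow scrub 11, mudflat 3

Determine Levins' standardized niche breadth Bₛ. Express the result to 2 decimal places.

Proportions for Species A (n=77): 3/77=0.0390, 8/77=0.1039, 6/77=0.0779, 7/77=0.0909, 5/77=0.0649, 1/77=0.0130, 33/77=0.4286, 11/77=0.1429, 3/77=0.0390
Σpᵢ² = 0.0390² + 0.1039² + 0.0779² + 0.0909² + 0.0649² + 0.0130² + 0.4286² + 0.1429² + 0.0390² = 0.001521 + 0.010795 + 0.006068 + 0.008263 + 0.004212 + 0.000169 + 0.183698 + 0.020420 + 0.001521 = 0.236667
B = 1 / 0.236667 = 4.2253
Bₛ = (B − 1)/(n − 1) = (4.2253 − 1)/(9 − 1) = 3.2253/8 = 0.4032

0.40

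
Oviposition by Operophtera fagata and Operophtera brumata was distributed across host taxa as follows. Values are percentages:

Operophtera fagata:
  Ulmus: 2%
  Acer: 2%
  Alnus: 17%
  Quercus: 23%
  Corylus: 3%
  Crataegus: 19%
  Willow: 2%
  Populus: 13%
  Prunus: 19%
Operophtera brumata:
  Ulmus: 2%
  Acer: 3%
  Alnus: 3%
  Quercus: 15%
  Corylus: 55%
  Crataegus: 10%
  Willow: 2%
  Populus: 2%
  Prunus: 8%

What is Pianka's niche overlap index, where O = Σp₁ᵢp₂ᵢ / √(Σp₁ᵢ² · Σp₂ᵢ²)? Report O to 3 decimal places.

0.386

Convert percentages to proportions (divide by 100).
Σ p₁ᵢp₂ᵢ = 0.0004 + 0.0006 + 0.0051 + 0.0345 + 0.0165 + 0.0190 + 0.0004 + 0.0026 + 0.0152 = 0.0943
Σp_1ᵢ² = 0.02² + 0.02² + 0.17² + 0.23² + 0.03² + 0.19² + 0.02² + 0.13² + 0.19² = 0.0004 + 0.0004 + 0.0289 + 0.0529 + 0.0009 + 0.0361 + 0.0004 + 0.0169 + 0.0361 = 0.1730
Σp_2ᵢ² = 0.02² + 0.03² + 0.03² + 0.15² + 0.55² + 0.10² + 0.02² + 0.02² + 0.08² = 0.0004 + 0.0009 + 0.0009 + 0.0225 + 0.3025 + 0.0100 + 0.0004 + 0.0004 + 0.0064 = 0.3444
O = 0.0943 / √(0.1730 × 0.3444) = 0.0943 / 0.244093 = 0.38633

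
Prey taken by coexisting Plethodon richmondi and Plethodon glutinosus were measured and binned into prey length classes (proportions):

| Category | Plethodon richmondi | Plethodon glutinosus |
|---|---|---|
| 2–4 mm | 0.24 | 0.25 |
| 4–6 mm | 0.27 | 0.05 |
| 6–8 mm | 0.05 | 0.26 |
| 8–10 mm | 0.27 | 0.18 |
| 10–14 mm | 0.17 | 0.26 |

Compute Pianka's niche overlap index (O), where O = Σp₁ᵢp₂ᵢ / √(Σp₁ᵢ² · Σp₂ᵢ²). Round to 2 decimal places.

Σ p₁ᵢp₂ᵢ = 0.0600 + 0.0135 + 0.0130 + 0.0486 + 0.0442 = 0.1793
Σp_1ᵢ² = 0.24² + 0.27² + 0.05² + 0.27² + 0.17² = 0.0576 + 0.0729 + 0.0025 + 0.0729 + 0.0289 = 0.2348
Σp_2ᵢ² = 0.25² + 0.05² + 0.26² + 0.18² + 0.26² = 0.0625 + 0.0025 + 0.0676 + 0.0324 + 0.0676 = 0.2326
O = 0.1793 / √(0.2348 × 0.2326) = 0.1793 / 0.23370 = 0.7672

0.77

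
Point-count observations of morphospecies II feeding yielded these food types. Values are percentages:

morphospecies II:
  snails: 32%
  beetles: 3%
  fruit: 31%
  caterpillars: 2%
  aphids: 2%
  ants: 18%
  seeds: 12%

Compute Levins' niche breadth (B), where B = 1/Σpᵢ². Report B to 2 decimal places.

4.05

Convert percentages to proportions (divide by 100).
Σpᵢ² = 0.32² + 0.03² + 0.31² + 0.02² + 0.02² + 0.18² + 0.12² = 0.1024 + 0.0009 + 0.0961 + 0.0004 + 0.0004 + 0.0324 + 0.0144 = 0.2470
B = 1 / 0.2470 = 4.0486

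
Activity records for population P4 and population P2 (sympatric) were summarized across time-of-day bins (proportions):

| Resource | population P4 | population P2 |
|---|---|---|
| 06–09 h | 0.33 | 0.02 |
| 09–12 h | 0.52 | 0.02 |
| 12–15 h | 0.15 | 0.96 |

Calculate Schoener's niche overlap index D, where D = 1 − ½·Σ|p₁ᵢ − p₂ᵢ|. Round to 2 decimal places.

0.19

Σ|p₁ᵢ − p₂ᵢ| = 0.31 + 0.50 + 0.81 = 1.62
D = 1 − ½ × 1.62 = 1 − 0.810 = 0.1900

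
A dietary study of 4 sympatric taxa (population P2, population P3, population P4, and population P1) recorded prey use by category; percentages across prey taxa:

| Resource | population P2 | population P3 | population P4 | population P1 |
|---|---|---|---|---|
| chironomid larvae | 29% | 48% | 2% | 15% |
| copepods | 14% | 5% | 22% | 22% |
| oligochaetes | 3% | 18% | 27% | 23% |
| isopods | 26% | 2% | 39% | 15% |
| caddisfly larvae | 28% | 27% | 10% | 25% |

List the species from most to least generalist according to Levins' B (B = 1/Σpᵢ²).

Convert percentages to proportions (divide by 100).
Σp_P2ᵢ² = 0.29² + 0.14² + 0.03² + 0.26² + 0.28² = 0.0841 + 0.0196 + 0.0009 + 0.0676 + 0.0784 = 0.2506
B_P2 = 1 / 0.2506 = 3.9904
Σp_P3ᵢ² = 0.48² + 0.05² + 0.18² + 0.02² + 0.27² = 0.2304 + 0.0025 + 0.0324 + 0.0004 + 0.0729 = 0.3386
B_P3 = 1 / 0.3386 = 2.9533
Σp_P4ᵢ² = 0.02² + 0.22² + 0.27² + 0.39² + 0.10² = 0.0004 + 0.0484 + 0.0729 + 0.1521 + 0.0100 = 0.2838
B_P4 = 1 / 0.2838 = 3.5236
Σp_P1ᵢ² = 0.15² + 0.22² + 0.23² + 0.15² + 0.25² = 0.0225 + 0.0484 + 0.0529 + 0.0225 + 0.0625 = 0.2088
B_P1 = 1 / 0.2088 = 4.7893
Ranking by B (broadest → narrowest): population P1 (4.79) > population P2 (3.99) > population P4 (3.52) > population P3 (2.95)

population P1 > population P2 > population P4 > population P3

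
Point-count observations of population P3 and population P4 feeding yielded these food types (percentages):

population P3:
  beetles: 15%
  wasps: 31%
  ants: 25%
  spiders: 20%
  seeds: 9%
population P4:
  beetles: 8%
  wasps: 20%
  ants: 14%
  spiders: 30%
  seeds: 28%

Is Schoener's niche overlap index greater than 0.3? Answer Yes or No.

Yes

Convert percentages to proportions (divide by 100).
Σ|p₁ᵢ − p₂ᵢ| = 0.07 + 0.11 + 0.11 + 0.10 + 0.19 = 0.58
D = 1 − ½ × 0.58 = 1 − 0.290 = 0.7100
D = 0.7100 > 0.3 → Yes.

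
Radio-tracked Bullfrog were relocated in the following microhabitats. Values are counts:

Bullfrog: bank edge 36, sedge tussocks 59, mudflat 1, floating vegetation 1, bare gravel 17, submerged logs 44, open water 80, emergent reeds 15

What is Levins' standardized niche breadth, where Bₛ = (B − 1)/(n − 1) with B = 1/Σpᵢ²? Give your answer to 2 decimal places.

0.53

Proportions for Bullfrog (n=253): 36/253=0.1423, 59/253=0.2332, 1/253=0.0040, 1/253=0.0040, 17/253=0.0672, 44/253=0.1739, 80/253=0.3162, 15/253=0.0593
Σpᵢ² = 0.1423² + 0.2332² + 0.0040² + 0.0040² + 0.0672² + 0.1739² + 0.3162² + 0.0593² = 0.020249 + 0.054382 + 0.000016 + 0.000016 + 0.004516 + 0.030241 + 0.099982 + 0.003516 = 0.212918
B = 1 / 0.212918 = 4.6966
Bₛ = (B − 1)/(n − 1) = (4.6966 − 1)/(8 − 1) = 3.6966/7 = 0.5281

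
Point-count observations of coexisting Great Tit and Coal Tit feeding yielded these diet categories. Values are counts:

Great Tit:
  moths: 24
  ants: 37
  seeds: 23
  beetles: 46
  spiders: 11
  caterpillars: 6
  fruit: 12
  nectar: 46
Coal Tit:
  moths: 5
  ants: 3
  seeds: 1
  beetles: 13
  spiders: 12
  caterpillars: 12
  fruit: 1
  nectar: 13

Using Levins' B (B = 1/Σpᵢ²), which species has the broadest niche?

Proportions for Great Tit (n=205): 24/205=0.1171, 37/205=0.1805, 23/205=0.1122, 46/205=0.2244, 11/205=0.0537, 6/205=0.0293, 12/205=0.0585, 46/205=0.2244
Proportions for Coal Tit (n=60): 5/60=0.0833, 3/60=0.0500, 1/60=0.0167, 13/60=0.2167, 12/60=0.2000, 12/60=0.2000, 1/60=0.0167, 13/60=0.2167
Σp_Greaᵢ² = 0.1171² + 0.1805² + 0.1122² + 0.2244² + 0.0537² + 0.0293² + 0.0585² + 0.2244² = 0.013712 + 0.032580 + 0.012589 + 0.050355 + 0.002884 + 0.000858 + 0.003422 + 0.050355 = 0.166755
B_Grea = 1 / 0.166755 = 5.9968
Σp_Coalᵢ² = 0.0833² + 0.0500² + 0.0167² + 0.2167² + 0.2000² + 0.2000² + 0.0167² + 0.2167² = 0.006939 + 0.002500 + 0.000279 + 0.046959 + 0.040000 + 0.040000 + 0.000279 + 0.046959 = 0.183915
B_Coal = 1 / 0.183915 = 5.4373
Highest B → broadest niche (most generalist): Great Tit (B = 6.00).

Great Tit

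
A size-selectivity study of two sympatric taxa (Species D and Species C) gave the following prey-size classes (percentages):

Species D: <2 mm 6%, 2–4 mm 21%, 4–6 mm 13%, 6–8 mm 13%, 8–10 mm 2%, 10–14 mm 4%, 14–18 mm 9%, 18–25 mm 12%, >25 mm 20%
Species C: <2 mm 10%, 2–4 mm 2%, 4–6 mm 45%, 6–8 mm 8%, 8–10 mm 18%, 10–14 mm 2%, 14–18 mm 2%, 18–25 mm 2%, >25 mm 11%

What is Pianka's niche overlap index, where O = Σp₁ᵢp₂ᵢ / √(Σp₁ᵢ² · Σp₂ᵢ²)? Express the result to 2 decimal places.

Convert percentages to proportions (divide by 100).
Σ p₁ᵢp₂ᵢ = 0.0060 + 0.0042 + 0.0585 + 0.0104 + 0.0036 + 0.0008 + 0.0018 + 0.0024 + 0.0220 = 0.1097
Σp_1ᵢ² = 0.06² + 0.21² + 0.13² + 0.13² + 0.02² + 0.04² + 0.09² + 0.12² + 0.20² = 0.0036 + 0.0441 + 0.0169 + 0.0169 + 0.0004 + 0.0016 + 0.0081 + 0.0144 + 0.0400 = 0.1460
Σp_2ᵢ² = 0.10² + 0.02² + 0.45² + 0.08² + 0.18² + 0.02² + 0.02² + 0.02² + 0.11² = 0.0100 + 0.0004 + 0.2025 + 0.0064 + 0.0324 + 0.0004 + 0.0004 + 0.0004 + 0.0121 = 0.2650
O = 0.1097 / √(0.1460 × 0.2650) = 0.1097 / 0.19670 = 0.5577

0.56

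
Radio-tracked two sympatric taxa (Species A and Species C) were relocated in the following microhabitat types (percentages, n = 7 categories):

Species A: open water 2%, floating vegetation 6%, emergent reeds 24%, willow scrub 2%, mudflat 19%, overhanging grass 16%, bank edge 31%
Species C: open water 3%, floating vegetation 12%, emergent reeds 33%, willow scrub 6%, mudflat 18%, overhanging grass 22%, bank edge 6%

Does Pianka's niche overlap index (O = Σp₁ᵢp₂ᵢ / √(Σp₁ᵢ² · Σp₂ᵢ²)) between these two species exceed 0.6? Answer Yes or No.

Convert percentages to proportions (divide by 100).
Σ p₁ᵢp₂ᵢ = 0.0006 + 0.0072 + 0.0792 + 0.0012 + 0.0342 + 0.0352 + 0.0186 = 0.1762
Σp_1ᵢ² = 0.02² + 0.06² + 0.24² + 0.02² + 0.19² + 0.16² + 0.31² = 0.0004 + 0.0036 + 0.0576 + 0.0004 + 0.0361 + 0.0256 + 0.0961 = 0.2198
Σp_2ᵢ² = 0.03² + 0.12² + 0.33² + 0.06² + 0.18² + 0.22² + 0.06² = 0.0009 + 0.0144 + 0.1089 + 0.0036 + 0.0324 + 0.0484 + 0.0036 = 0.2122
O = 0.1762 / √(0.2198 × 0.2122) = 0.1762 / 0.21597 = 0.8159
O = 0.8159 > 0.6 → Yes.

Yes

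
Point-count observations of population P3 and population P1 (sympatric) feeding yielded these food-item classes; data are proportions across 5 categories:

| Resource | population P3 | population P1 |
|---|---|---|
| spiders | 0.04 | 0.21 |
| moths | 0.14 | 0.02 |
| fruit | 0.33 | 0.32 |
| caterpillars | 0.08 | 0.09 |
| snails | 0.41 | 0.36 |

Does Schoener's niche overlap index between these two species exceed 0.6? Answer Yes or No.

Yes

Σ|p₁ᵢ − p₂ᵢ| = 0.17 + 0.12 + 0.01 + 0.01 + 0.05 = 0.36
D = 1 − ½ × 0.36 = 1 − 0.180 = 0.8200
D = 0.8200 > 0.6 → Yes.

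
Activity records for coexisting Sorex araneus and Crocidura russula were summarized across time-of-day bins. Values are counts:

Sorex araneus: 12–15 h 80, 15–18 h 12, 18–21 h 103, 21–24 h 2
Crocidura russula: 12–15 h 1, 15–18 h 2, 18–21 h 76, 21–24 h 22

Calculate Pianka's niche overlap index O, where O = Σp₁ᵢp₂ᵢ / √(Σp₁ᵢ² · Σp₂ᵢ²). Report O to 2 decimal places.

0.77

Proportions for Sorex araneus (n=197): 80/197=0.4061, 12/197=0.0609, 103/197=0.5228, 2/197=0.0102
Proportions for Crocidura russula (n=101): 1/101=0.0099, 2/101=0.0198, 76/101=0.7525, 22/101=0.2178
Σ p₁ᵢp₂ᵢ = 0.004020 + 0.001206 + 0.393407 + 0.002222 = 0.400855
Σp_1ᵢ² = 0.4061² + 0.0609² + 0.5228² + 0.0102² = 0.164917 + 0.003709 + 0.273320 + 0.000104 = 0.442050
Σp_2ᵢ² = 0.0099² + 0.0198² + 0.7525² + 0.2178² = 0.000098 + 0.000392 + 0.566256 + 0.047437 = 0.614183
O = 0.400855 / √(0.442050 × 0.614183) = 0.400855 / 0.5210562 = 0.7693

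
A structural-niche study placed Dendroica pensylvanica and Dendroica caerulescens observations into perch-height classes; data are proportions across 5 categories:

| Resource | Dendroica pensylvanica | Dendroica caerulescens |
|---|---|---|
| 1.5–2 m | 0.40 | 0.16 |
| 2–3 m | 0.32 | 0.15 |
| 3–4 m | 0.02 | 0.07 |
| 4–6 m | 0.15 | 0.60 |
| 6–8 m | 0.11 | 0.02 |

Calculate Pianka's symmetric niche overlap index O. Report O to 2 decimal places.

0.59

Σ p₁ᵢp₂ᵢ = 0.0640 + 0.0480 + 0.0014 + 0.0900 + 0.0022 = 0.2056
Σp_1ᵢ² = 0.40² + 0.32² + 0.02² + 0.15² + 0.11² = 0.1600 + 0.1024 + 0.0004 + 0.0225 + 0.0121 = 0.2974
Σp_2ᵢ² = 0.16² + 0.15² + 0.07² + 0.60² + 0.02² = 0.0256 + 0.0225 + 0.0049 + 0.3600 + 0.0004 = 0.4134
O = 0.2056 / √(0.2974 × 0.4134) = 0.2056 / 0.35064 = 0.5864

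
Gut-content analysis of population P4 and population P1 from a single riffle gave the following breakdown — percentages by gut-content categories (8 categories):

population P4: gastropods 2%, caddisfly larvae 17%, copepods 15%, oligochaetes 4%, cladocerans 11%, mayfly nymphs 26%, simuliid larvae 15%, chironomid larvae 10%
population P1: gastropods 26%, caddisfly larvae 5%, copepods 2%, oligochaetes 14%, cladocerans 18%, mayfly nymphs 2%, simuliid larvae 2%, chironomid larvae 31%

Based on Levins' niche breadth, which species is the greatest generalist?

Convert percentages to proportions (divide by 100).
Σp_P4ᵢ² = 0.02² + 0.17² + 0.15² + 0.04² + 0.11² + 0.26² + 0.15² + 0.10² = 0.0004 + 0.0289 + 0.0225 + 0.0016 + 0.0121 + 0.0676 + 0.0225 + 0.0100 = 0.1656
B_P4 = 1 / 0.1656 = 6.0386
Σp_P1ᵢ² = 0.26² + 0.05² + 0.02² + 0.14² + 0.18² + 0.02² + 0.02² + 0.31² = 0.0676 + 0.0025 + 0.0004 + 0.0196 + 0.0324 + 0.0004 + 0.0004 + 0.0961 = 0.2194
B_P1 = 1 / 0.2194 = 4.5579
Highest B → broadest niche (most generalist): population P4 (B = 6.04).

population P4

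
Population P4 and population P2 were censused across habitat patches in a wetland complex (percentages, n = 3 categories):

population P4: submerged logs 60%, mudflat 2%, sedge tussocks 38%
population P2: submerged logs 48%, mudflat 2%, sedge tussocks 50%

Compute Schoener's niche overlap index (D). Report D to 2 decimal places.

0.88

Convert percentages to proportions (divide by 100).
Σ|p₁ᵢ − p₂ᵢ| = 0.12 + 0.00 + 0.12 = 0.24
D = 1 − ½ × 0.24 = 1 − 0.120 = 0.8800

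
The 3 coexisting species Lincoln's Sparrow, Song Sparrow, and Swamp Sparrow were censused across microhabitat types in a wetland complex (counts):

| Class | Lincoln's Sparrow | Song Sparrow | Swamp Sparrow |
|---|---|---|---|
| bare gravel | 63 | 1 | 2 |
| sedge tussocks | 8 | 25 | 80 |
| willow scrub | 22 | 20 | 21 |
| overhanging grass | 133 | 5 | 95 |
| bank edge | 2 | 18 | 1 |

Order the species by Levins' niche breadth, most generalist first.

Proportions for Lincoln's Sparrow (n=228): 63/228=0.2763, 8/228=0.0351, 22/228=0.0965, 133/228=0.5833, 2/228=0.0088
Proportions for Song Sparrow (n=69): 1/69=0.0145, 25/69=0.3623, 20/69=0.2899, 5/69=0.0725, 18/69=0.2609
Proportions for Swamp Sparrow (n=199): 2/199=0.0101, 80/199=0.4020, 21/199=0.1055, 95/199=0.4774, 1/199=0.0050
Σp_Lincᵢ² = 0.2763² + 0.0351² + 0.0965² + 0.5833² + 0.0088² = 0.076342 + 0.001232 + 0.009312 + 0.340239 + 0.000077 = 0.427202
B_Linc = 1 / 0.427202 = 2.3408
Σp_Songᵢ² = 0.0145² + 0.3623² + 0.2899² + 0.0725² + 0.2609² = 0.000210 + 0.131261 + 0.084042 + 0.005256 + 0.068069 = 0.288838
B_Song = 1 / 0.288838 = 3.4621
Σp_Swamᵢ² = 0.0101² + 0.4020² + 0.1055² + 0.4774² + 0.0050² = 0.000102 + 0.161604 + 0.011130 + 0.227911 + 0.000025 = 0.400772
B_Swam = 1 / 0.400772 = 2.4952
Ranking by B (broadest → narrowest): Song Sparrow (3.46) > Swamp Sparrow (2.50) > Lincoln's Sparrow (2.34)

Song Sparrow > Swamp Sparrow > Lincoln's Sparrow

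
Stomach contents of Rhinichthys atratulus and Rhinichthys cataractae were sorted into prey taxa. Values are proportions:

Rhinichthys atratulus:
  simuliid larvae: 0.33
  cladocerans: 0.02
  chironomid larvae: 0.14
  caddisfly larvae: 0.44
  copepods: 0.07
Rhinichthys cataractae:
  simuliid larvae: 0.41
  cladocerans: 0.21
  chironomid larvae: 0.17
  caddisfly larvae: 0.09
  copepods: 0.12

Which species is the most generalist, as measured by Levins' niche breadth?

Σp_atraᵢ² = 0.33² + 0.02² + 0.14² + 0.44² + 0.07² = 0.1089 + 0.0004 + 0.0196 + 0.1936 + 0.0049 = 0.3274
B_atra = 1 / 0.3274 = 3.0544
Σp_cataᵢ² = 0.41² + 0.21² + 0.17² + 0.09² + 0.12² = 0.1681 + 0.0441 + 0.0289 + 0.0081 + 0.0144 = 0.2636
B_cata = 1 / 0.2636 = 3.7936
Highest B → broadest niche (most generalist): Rhinichthys cataractae (B = 3.79).

Rhinichthys cataractae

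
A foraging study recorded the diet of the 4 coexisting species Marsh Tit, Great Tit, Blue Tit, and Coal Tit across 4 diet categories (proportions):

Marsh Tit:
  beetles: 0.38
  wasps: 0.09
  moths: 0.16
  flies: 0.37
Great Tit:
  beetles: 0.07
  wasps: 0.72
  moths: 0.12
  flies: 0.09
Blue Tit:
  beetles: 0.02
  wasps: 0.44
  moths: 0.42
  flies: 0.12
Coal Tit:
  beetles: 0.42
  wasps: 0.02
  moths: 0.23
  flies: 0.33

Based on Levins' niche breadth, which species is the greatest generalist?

Marsh Tit

Σp_Marsᵢ² = 0.38² + 0.09² + 0.16² + 0.37² = 0.1444 + 0.0081 + 0.0256 + 0.1369 = 0.3150
B_Mars = 1 / 0.3150 = 3.1746
Σp_Greaᵢ² = 0.07² + 0.72² + 0.12² + 0.09² = 0.0049 + 0.5184 + 0.0144 + 0.0081 = 0.5458
B_Grea = 1 / 0.5458 = 1.8322
Σp_Blueᵢ² = 0.02² + 0.44² + 0.42² + 0.12² = 0.0004 + 0.1936 + 0.1764 + 0.0144 = 0.3848
B_Blue = 1 / 0.3848 = 2.5988
Σp_Coalᵢ² = 0.42² + 0.02² + 0.23² + 0.33² = 0.1764 + 0.0004 + 0.0529 + 0.1089 = 0.3386
B_Coal = 1 / 0.3386 = 2.9533
Highest B → broadest niche (most generalist): Marsh Tit (B = 3.17).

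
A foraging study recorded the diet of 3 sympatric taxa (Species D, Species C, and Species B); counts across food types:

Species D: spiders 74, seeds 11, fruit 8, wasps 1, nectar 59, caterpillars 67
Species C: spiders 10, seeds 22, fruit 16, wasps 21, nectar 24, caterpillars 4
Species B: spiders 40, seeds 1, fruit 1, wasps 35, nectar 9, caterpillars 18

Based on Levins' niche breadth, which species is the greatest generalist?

Species C

Proportions for Species D (n=220): 74/220=0.3364, 11/220=0.0500, 8/220=0.0364, 1/220=0.0045, 59/220=0.2682, 67/220=0.3045
Proportions for Species C (n=97): 10/97=0.1031, 22/97=0.2268, 16/97=0.1649, 21/97=0.2165, 24/97=0.2474, 4/97=0.0412
Proportions for Species B (n=104): 40/104=0.3846, 1/104=0.0096, 1/104=0.0096, 35/104=0.3365, 9/104=0.0865, 18/104=0.1731
Σp_Dᵢ² = 0.3364² + 0.0500² + 0.0364² + 0.0045² + 0.2682² + 0.3045² = 0.113165 + 0.002500 + 0.001325 + 0.000020 + 0.071931 + 0.092720 = 0.281661
B_D = 1 / 0.281661 = 3.5504
Σp_Cᵢ² = 0.1031² + 0.2268² + 0.1649² + 0.2165² + 0.2474² + 0.0412² = 0.010630 + 0.051438 + 0.027192 + 0.046872 + 0.061207 + 0.001697 = 0.199036
B_C = 1 / 0.199036 = 5.0242
Σp_Bᵢ² = 0.3846² + 0.0096² + 0.0096² + 0.3365² + 0.0865² + 0.1731² = 0.147917 + 0.000092 + 0.000092 + 0.113232 + 0.007482 + 0.029964 = 0.298779
B_B = 1 / 0.298779 = 3.3470
Highest B → broadest niche (most generalist): Species C (B = 5.02).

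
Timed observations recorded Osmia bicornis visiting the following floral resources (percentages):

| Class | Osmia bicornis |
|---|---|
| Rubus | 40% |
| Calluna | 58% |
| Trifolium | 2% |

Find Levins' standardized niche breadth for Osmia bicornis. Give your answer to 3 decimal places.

0.506

Convert percentages to proportions (divide by 100).
Σpᵢ² = 0.40² + 0.58² + 0.02² = 0.1600 + 0.3364 + 0.0004 = 0.4968
B = 1 / 0.4968 = 2.01288
Bₛ = (B − 1)/(n − 1) = (2.01288 − 1)/(3 − 1) = 1.01288/2 = 0.50644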